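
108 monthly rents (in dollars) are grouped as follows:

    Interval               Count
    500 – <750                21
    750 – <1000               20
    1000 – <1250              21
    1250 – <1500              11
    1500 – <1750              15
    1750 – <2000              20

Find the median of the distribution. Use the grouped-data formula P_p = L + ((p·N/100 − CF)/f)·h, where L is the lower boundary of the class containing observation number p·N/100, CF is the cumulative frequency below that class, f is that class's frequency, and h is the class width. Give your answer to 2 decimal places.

1154.76

N = 108; target position k = 50/100 · 108 = 54.
Cumulative frequencies: 21, 41, 62, 73, 88, 108.
Observation 54 falls in the class 1000 – <1250.
L = 1000, CF = 41, f = 21, h = 250.
P50 = 1000 + ((54 − 41)/21)·250 = 1000 + 154.762 = 1154.76.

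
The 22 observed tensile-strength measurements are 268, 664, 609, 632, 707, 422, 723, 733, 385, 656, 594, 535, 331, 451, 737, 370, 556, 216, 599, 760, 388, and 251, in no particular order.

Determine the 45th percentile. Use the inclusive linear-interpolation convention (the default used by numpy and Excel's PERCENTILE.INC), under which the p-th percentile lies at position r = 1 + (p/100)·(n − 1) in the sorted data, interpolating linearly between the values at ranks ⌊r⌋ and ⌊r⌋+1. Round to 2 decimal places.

544.45

Sorted: 216, 251, 268, 331, 370, 385, 388, 422, 451, 535, 556, 594, 599, 609, 632, 656, 664, 707, 723, 733, 737, 760.
n = 22.
r = 1 + (45/100)·(22 − 1) = 1 + 9.45 = 10.45.
Rank 10 is 535 and rank 11 is 556.
Interpolate: 535 + 0.45·(556 − 535) = 535 + 0.45·21 = 544.45.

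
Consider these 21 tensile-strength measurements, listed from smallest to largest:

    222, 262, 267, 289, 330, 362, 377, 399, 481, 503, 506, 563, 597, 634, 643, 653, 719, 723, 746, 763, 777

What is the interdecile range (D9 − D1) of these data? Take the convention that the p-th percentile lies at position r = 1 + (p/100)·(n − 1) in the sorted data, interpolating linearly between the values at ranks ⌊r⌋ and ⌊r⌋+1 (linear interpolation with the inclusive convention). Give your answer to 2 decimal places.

n = 21.
P10: r = 3 (integer) → 267.
P90: r = 19 (integer) → 746.
Difference: 746 − 267 = 479.

479.00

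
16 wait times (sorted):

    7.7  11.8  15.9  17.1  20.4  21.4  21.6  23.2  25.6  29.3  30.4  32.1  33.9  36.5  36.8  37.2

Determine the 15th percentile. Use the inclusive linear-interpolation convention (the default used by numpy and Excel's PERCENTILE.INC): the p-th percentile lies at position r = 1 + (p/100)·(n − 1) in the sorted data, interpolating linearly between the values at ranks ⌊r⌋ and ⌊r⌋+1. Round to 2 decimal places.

n = 16.
r = 1 + (15/100)·(16 − 1) = 1 + 2.25 = 3.25.
Rank 3 is 15.9 and rank 4 is 17.1.
Interpolate: 15.9 + 0.25·(17.1 − 15.9) = 15.9 + 0.25·1.2 = 16.2.

16.20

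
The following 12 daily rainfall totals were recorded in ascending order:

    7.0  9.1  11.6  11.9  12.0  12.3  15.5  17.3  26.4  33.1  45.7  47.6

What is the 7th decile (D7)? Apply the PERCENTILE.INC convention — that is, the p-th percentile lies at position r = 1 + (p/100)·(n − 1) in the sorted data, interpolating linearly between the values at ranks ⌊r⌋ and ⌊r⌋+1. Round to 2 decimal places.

n = 12.
r = 1 + (70/100)·(12 − 1) = 1 + 7.7 = 8.7.
Rank 8 is 17.3 and rank 9 is 26.4.
Interpolate: 17.3 + 0.7·(26.4 − 17.3) = 17.3 + 0.7·9.1 = 23.67.

23.67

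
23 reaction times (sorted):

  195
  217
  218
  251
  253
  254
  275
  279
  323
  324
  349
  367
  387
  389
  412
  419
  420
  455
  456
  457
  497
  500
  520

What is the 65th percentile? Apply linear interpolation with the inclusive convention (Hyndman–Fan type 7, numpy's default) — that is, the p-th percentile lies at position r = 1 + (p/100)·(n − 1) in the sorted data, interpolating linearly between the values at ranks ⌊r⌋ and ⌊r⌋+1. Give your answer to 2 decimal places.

n = 23.
r = 1 + (65/100)·(23 − 1) = 1 + 14.3 = 15.3.
Rank 15 is 412 and rank 16 is 419.
Interpolate: 412 + 0.3·(419 − 412) = 412 + 0.3·7 = 414.1.

414.10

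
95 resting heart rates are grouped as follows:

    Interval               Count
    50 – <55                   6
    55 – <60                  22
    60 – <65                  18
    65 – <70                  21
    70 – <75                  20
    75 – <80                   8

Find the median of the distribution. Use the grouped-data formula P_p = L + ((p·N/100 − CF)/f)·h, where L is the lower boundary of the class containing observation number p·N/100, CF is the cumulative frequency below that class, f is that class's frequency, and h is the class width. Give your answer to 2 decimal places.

N = 95; target position k = 50/100 · 95 = 47.5.
Cumulative frequencies: 6, 28, 46, 67, 87, 95.
Observation 47.5 falls in the class 65 – <70.
L = 65, CF = 46, f = 21, h = 5.
P50 = 65 + ((47.5 − 46)/21)·5 = 65 + 0.357143 = 65.3571.

65.36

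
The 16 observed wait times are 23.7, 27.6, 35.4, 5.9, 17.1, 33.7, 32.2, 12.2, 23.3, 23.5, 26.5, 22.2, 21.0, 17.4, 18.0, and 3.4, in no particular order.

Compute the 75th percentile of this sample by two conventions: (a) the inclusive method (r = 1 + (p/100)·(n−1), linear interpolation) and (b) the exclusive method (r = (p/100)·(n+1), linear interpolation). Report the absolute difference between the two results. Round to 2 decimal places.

0.55

Sorted: 3.4, 5.9, 12.2, 17.1, 17.4, 18.0, 21.0, 22.2, 23.3, 23.5, 23.7, 26.5, 27.6, 32.2, 33.7, 35.4.
n = 16.
(a) r = 12.25; between ranks 12 (26.5) and 13 (27.6): 26.775.
(b) r = 12.75; between ranks 12 (26.5) and 13 (27.6): 27.325.
|26.775 − 27.325| = 0.55.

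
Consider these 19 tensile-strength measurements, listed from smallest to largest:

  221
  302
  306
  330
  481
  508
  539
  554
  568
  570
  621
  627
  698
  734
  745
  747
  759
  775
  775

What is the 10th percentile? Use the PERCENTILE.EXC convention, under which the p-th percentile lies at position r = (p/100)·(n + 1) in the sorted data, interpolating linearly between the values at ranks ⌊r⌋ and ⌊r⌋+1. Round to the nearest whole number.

302

n = 19.
r = (10/100)·(19 + 1) = 2.
r is an integer, so P10 is the value at rank 2: 302.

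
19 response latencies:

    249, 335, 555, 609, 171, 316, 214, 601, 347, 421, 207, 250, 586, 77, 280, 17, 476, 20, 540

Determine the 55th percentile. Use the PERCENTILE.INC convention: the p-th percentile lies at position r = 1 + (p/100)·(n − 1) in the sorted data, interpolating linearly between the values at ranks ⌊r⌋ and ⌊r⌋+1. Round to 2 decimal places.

333.10

Sorted: 17, 20, 77, 171, 207, 214, 249, 250, 280, 316, 335, 347, 421, 476, 540, 555, 586, 601, 609.
n = 19.
r = 1 + (55/100)·(19 − 1) = 1 + 9.9 = 10.9.
Rank 10 is 316 and rank 11 is 335.
Interpolate: 316 + 0.9·(335 − 316) = 316 + 0.9·19 = 333.1.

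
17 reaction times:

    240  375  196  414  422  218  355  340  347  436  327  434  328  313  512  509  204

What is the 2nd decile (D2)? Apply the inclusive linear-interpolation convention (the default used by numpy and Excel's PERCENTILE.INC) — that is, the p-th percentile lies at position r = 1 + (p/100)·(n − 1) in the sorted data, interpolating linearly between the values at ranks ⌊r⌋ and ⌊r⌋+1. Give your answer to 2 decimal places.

Sorted: 196, 204, 218, 240, 313, 327, 328, 340, 347, 355, 375, 414, 422, 434, 436, 509, 512.
n = 17.
r = 1 + (20/100)·(17 − 1) = 1 + 3.2 = 4.2.
Rank 4 is 240 and rank 5 is 313.
Interpolate: 240 + 0.2·(313 − 240) = 240 + 0.2·73 = 254.6.

254.60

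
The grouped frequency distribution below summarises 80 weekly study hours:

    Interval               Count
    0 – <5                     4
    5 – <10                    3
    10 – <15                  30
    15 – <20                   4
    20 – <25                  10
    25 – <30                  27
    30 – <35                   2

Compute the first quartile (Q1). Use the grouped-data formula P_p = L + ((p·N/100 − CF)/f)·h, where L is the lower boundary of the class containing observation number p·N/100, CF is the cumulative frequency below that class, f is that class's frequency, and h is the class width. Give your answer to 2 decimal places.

N = 80; target position k = 25/100 · 80 = 20.
Cumulative frequencies: 4, 7, 37, 41, 51, 78, 80.
Observation 20 falls in the class 10 – <15.
L = 10, CF = 7, f = 30, h = 5.
P25 = 10 + ((20 − 7)/30)·5 = 10 + 2.16667 = 12.1667.

12.17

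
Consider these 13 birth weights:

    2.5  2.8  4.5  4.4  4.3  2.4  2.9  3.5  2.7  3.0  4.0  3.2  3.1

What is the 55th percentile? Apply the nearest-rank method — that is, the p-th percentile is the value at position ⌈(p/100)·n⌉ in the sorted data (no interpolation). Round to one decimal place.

Sorted: 2.4, 2.5, 2.7, 2.8, 2.9, 3.0, 3.1, 3.2, 3.5, 4.0, 4.3, 4.4, 4.5.
n = 13.
Position = ⌈55/100 · 13⌉ = ⌈7.15⌉ = 8.
The value at rank 8 is 3.2.

3.2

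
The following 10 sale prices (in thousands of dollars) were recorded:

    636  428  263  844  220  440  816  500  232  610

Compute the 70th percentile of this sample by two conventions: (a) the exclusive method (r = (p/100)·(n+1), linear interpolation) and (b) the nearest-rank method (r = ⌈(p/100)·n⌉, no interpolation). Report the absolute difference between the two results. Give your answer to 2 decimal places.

Sorted: 220, 232, 263, 428, 440, 500, 610, 636, 816, 844.
n = 10.
(a) r = 7.7; between ranks 7 (610) and 8 (636): 628.2.
(b) the nearest-rank method: rank 7 → 610.
|628.2 − 610| = 18.2.

18.20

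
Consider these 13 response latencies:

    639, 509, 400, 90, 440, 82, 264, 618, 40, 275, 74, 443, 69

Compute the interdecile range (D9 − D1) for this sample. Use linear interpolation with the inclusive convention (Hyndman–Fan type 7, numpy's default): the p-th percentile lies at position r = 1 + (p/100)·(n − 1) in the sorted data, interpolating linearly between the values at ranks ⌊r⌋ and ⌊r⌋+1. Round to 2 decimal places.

Sorted: 40, 69, 74, 82, 90, 264, 275, 400, 440, 443, 509, 618, 639.
n = 13.
P10: r = 2.2; ranks 2–3 are 69, 74; interpolating gives 70.
P90: r = 11.8; ranks 11–12 are 509, 618; interpolating gives 596.2.
Difference: 596.2 − 70 = 526.2.

526.20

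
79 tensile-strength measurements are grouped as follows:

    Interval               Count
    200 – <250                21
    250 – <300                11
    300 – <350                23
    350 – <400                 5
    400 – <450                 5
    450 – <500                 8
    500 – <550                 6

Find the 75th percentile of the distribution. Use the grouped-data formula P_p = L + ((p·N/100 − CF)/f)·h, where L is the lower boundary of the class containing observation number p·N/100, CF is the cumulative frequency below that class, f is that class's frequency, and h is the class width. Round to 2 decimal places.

392.50

N = 79; target position k = 75/100 · 79 = 59.25.
Cumulative frequencies: 21, 32, 55, 60, 65, 73, 79.
Observation 59.25 falls in the class 350 – <400.
L = 350, CF = 55, f = 5, h = 50.
P75 = 350 + ((59.25 − 55)/5)·50 = 350 + 42.5 = 392.5.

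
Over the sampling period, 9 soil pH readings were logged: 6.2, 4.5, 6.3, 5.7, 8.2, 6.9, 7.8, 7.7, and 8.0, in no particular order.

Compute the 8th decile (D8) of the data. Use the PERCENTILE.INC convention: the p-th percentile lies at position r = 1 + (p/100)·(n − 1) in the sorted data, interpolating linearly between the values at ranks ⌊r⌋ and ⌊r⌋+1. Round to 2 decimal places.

Sorted: 4.5, 5.7, 6.2, 6.3, 6.9, 7.7, 7.8, 8.0, 8.2.
n = 9.
r = 1 + (80/100)·(9 − 1) = 1 + 6.4 = 7.4.
Rank 7 is 7.8 and rank 8 is 8.0.
Interpolate: 7.8 + 0.4·(8.0 − 7.8) = 7.8 + 0.4·0.2 = 7.88.

7.88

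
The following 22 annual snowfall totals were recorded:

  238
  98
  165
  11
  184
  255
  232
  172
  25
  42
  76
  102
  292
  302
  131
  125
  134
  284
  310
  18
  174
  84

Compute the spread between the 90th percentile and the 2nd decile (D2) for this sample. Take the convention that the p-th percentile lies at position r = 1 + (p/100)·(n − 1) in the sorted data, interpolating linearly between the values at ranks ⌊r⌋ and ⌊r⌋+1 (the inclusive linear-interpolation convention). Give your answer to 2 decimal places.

Sorted: 11, 18, 25, 42, 76, 84, 98, 102, 125, 131, 134, 165, 172, 174, 184, 232, 238, 255, 284, 292, 302, 310.
n = 22.
P20: r = 5.2; ranks 5–6 are 76, 84; interpolating gives 77.6.
P90: r = 19.9; ranks 19–20 are 284, 292; interpolating gives 291.2.
Difference: 291.2 − 77.6 = 213.6.

213.60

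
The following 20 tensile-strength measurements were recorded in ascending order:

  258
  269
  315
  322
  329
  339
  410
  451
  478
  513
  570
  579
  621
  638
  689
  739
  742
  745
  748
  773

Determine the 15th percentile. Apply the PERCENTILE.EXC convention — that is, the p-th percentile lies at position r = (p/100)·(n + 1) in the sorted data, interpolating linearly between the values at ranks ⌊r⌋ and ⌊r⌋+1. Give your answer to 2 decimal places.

n = 20.
r = (15/100)·(20 + 1) = 3.15.
Rank 3 is 315 and rank 4 is 322.
Interpolate: 315 + 0.15·(322 − 315) = 315 + 0.15·7 = 316.05.

316.05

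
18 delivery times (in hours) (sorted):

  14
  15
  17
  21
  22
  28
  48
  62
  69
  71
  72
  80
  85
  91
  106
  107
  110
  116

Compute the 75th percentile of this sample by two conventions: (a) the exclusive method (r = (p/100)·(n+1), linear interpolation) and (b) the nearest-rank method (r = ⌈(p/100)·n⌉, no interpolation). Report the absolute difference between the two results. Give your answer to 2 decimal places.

3.75

n = 18.
(a) r = 14.25; between ranks 14 (91) and 15 (106): 94.75.
(b) the nearest-rank method: rank 14 → 91.
|94.75 − 91| = 3.75.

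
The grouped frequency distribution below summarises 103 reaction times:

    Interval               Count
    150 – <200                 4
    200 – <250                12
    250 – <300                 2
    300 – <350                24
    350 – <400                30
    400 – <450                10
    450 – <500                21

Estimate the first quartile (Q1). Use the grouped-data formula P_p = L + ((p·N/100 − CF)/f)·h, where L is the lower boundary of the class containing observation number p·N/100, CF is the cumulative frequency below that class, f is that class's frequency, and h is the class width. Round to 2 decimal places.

N = 103; target position k = 25/100 · 103 = 25.75.
Cumulative frequencies: 4, 16, 18, 42, 72, 82, 103.
Observation 25.75 falls in the class 300 – <350.
L = 300, CF = 18, f = 24, h = 50.
P25 = 300 + ((25.75 − 18)/24)·50 = 300 + 16.1458 = 316.146.

316.15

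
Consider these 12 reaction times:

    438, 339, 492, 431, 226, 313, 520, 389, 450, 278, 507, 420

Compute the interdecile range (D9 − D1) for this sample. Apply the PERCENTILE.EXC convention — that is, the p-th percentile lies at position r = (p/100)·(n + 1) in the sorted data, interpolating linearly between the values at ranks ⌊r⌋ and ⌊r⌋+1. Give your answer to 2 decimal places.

Sorted: 226, 278, 313, 339, 389, 420, 431, 438, 450, 492, 507, 520.
n = 12.
P10: r = 1.3; ranks 1–2 are 226, 278; interpolating gives 241.6.
P90: r = 11.7; ranks 11–12 are 507, 520; interpolating gives 516.1.
Difference: 516.1 − 241.6 = 274.5.

274.50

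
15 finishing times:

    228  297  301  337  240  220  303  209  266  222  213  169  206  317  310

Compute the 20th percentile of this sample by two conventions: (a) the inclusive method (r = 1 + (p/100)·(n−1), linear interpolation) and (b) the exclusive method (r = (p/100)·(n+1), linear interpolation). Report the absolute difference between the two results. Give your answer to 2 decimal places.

2.40

Sorted: 169, 206, 209, 213, 220, 222, 228, 240, 266, 297, 301, 303, 310, 317, 337.
n = 15.
(a) r = 3.8; between ranks 3 (209) and 4 (213): 212.2.
(b) r = 3.2; between ranks 3 (209) and 4 (213): 209.8.
|212.2 − 209.8| = 2.4.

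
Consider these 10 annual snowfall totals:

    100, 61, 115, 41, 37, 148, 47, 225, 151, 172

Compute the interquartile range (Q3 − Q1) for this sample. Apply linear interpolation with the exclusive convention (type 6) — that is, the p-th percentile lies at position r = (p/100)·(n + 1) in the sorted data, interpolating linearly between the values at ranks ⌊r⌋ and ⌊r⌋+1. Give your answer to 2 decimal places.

Sorted: 37, 41, 47, 61, 100, 115, 148, 151, 172, 225.
n = 10.
P25: r = 2.75; ranks 2–3 are 41, 47; interpolating gives 45.5.
P75: r = 8.25; ranks 8–9 are 151, 172; interpolating gives 156.25.
Difference: 156.25 − 45.5 = 110.75.

110.75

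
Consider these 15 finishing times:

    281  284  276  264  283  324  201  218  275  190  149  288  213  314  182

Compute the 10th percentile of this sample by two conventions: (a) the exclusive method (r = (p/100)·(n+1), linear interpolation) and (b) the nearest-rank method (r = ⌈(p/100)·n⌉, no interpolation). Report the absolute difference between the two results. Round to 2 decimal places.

13.20

Sorted: 149, 182, 190, 201, 213, 218, 264, 275, 276, 281, 283, 284, 288, 314, 324.
n = 15.
(a) r = 1.6; between ranks 1 (149) and 2 (182): 168.8.
(b) the nearest-rank method: rank 2 → 182.
|168.8 − 182| = 13.2.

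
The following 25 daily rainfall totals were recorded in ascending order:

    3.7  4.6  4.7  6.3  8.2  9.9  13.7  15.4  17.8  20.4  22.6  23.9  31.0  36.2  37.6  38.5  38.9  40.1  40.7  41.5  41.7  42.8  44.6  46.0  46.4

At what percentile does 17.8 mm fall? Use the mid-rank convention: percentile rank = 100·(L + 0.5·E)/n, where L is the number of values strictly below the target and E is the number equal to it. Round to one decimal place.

Count below 17.8: L = 8; count equal: E = 1; n = 25.
Percentile rank = 100·(8 + 0.5·1)/25 = 100·8.5/25 = 34.

34.0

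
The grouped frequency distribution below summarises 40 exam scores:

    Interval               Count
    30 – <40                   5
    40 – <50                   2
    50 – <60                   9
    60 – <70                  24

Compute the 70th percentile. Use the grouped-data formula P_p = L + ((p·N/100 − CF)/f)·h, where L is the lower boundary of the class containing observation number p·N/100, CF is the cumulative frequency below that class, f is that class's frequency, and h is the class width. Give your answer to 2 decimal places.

65.00

N = 40; target position k = 70/100 · 40 = 28.
Cumulative frequencies: 5, 7, 16, 40.
Observation 28 falls in the class 60 – <70.
L = 60, CF = 16, f = 24, h = 10.
P70 = 60 + ((28 − 16)/24)·10 = 60 + 5 = 65.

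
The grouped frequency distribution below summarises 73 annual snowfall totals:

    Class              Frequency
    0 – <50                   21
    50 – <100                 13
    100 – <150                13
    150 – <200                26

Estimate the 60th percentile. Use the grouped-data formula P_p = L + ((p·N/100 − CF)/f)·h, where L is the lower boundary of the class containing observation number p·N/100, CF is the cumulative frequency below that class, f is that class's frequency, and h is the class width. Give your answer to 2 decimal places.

N = 73; target position k = 60/100 · 73 = 43.8.
Cumulative frequencies: 21, 34, 47, 73.
Observation 43.8 falls in the class 100 – <150.
L = 100, CF = 34, f = 13, h = 50.
P60 = 100 + ((43.8 − 34)/13)·50 = 100 + 37.6923 = 137.692.

137.69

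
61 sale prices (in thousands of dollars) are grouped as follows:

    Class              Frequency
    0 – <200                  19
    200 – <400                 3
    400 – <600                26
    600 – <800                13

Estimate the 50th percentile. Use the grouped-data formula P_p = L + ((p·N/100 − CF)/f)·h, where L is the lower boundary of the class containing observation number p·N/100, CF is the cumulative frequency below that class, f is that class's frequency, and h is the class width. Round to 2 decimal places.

N = 61; target position k = 50/100 · 61 = 30.5.
Cumulative frequencies: 19, 22, 48, 61.
Observation 30.5 falls in the class 400 – <600.
L = 400, CF = 22, f = 26, h = 200.
P50 = 400 + ((30.5 − 22)/26)·200 = 400 + 65.3846 = 465.385.

465.38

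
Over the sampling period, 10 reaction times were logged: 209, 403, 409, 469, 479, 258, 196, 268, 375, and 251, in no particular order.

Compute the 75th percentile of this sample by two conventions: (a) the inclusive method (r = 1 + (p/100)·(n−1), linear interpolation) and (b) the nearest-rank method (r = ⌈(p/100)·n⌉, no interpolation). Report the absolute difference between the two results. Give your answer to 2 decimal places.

1.50

Sorted: 196, 209, 251, 258, 268, 375, 403, 409, 469, 479.
n = 10.
(a) r = 7.75; between ranks 7 (403) and 8 (409): 407.5.
(b) the nearest-rank method: rank 8 → 409.
|407.5 − 409| = 1.5.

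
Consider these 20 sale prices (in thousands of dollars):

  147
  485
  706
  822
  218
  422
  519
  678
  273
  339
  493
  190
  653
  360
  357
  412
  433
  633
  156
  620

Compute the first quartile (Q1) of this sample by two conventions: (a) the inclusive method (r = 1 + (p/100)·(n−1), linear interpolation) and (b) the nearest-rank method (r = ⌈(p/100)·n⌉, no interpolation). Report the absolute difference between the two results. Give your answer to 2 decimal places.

Sorted: 147, 156, 190, 218, 273, 339, 357, 360, 412, 422, 433, 485, 493, 519, 620, 633, 653, 678, 706, 822.
n = 20.
(a) r = 5.75; between ranks 5 (273) and 6 (339): 322.5.
(b) the nearest-rank method: rank 5 → 273.
|322.5 − 273| = 49.5.

49.50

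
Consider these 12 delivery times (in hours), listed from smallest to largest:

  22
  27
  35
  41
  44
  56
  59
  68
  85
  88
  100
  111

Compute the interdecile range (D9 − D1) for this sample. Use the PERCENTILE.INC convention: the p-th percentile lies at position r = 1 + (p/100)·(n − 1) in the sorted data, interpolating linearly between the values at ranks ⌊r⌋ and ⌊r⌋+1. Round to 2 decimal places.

n = 12.
P10: r = 2.1; ranks 2–3 are 27, 35; interpolating gives 27.8.
P90: r = 10.9; ranks 10–11 are 88, 100; interpolating gives 98.8.
Difference: 98.8 − 27.8 = 71.

71.00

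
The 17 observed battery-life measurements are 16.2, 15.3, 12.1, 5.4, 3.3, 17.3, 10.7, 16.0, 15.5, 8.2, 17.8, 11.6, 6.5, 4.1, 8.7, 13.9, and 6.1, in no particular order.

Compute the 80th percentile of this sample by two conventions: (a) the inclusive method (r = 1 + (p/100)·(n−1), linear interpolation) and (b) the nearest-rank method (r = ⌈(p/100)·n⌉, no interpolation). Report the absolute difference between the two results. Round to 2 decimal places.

0.10

Sorted: 3.3, 4.1, 5.4, 6.1, 6.5, 8.2, 8.7, 10.7, 11.6, 12.1, 13.9, 15.3, 15.5, 16.0, 16.2, 17.3, 17.8.
n = 17.
(a) r = 13.8; between ranks 13 (15.5) and 14 (16.0): 15.9.
(b) the nearest-rank method: rank 14 → 16.
|15.9 − 16| = 0.1.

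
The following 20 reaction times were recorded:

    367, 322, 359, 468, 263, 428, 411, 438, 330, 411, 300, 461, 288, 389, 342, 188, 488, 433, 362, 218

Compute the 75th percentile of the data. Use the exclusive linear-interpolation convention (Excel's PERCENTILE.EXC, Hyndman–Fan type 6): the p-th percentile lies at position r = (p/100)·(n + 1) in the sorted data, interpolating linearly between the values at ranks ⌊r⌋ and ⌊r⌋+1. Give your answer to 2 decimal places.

431.75

Sorted: 188, 218, 263, 288, 300, 322, 330, 342, 359, 362, 367, 389, 411, 411, 428, 433, 438, 461, 468, 488.
n = 20.
r = (75/100)·(20 + 1) = 15.75.
Rank 15 is 428 and rank 16 is 433.
Interpolate: 428 + 0.75·(433 − 428) = 428 + 0.75·5 = 431.75.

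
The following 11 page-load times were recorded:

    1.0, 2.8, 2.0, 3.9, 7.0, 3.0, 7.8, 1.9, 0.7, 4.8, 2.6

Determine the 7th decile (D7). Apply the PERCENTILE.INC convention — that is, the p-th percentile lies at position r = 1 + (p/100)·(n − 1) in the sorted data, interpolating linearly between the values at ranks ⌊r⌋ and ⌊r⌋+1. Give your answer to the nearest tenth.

3.9

Sorted: 0.7, 1.0, 1.9, 2.0, 2.6, 2.8, 3.0, 3.9, 4.8, 7.0, 7.8.
n = 11.
r = 1 + (70/100)·(11 − 1) = 1 + 7 = 8.
r is an integer, so P70 is the value at rank 8: 3.9.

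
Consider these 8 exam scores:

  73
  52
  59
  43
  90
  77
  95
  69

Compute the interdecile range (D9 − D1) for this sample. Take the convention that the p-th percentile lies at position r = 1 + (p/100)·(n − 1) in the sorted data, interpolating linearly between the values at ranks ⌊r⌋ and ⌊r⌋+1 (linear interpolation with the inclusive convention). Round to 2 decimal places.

Sorted: 43, 52, 59, 69, 73, 77, 90, 95.
n = 8.
P10: r = 1.7; ranks 1–2 are 43, 52; interpolating gives 49.3.
P90: r = 7.3; ranks 7–8 are 90, 95; interpolating gives 91.5.
Difference: 91.5 − 49.3 = 42.2.

42.20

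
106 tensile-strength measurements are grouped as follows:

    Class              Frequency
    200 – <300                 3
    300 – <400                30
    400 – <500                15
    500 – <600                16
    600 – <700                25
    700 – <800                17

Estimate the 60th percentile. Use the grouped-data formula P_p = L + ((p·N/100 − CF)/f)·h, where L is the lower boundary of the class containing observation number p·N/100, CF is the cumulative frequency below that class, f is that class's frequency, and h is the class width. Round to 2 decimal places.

N = 106; target position k = 60/100 · 106 = 63.6.
Cumulative frequencies: 3, 33, 48, 64, 89, 106.
Observation 63.6 falls in the class 500 – <600.
L = 500, CF = 48, f = 16, h = 100.
P60 = 500 + ((63.6 − 48)/16)·100 = 500 + 97.5 = 597.5.

597.50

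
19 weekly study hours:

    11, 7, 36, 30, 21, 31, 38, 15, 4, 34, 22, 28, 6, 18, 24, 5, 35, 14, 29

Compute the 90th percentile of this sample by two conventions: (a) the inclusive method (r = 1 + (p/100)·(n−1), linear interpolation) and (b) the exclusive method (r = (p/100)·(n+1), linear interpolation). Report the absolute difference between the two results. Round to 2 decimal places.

0.80

Sorted: 4, 5, 6, 7, 11, 14, 15, 18, 21, 22, 24, 28, 29, 30, 31, 34, 35, 36, 38.
n = 19.
(a) r = 17.2; between ranks 17 (35) and 18 (36): 35.2.
(b) r = 18 → value at rank 18 = 36.
|35.2 − 36| = 0.8.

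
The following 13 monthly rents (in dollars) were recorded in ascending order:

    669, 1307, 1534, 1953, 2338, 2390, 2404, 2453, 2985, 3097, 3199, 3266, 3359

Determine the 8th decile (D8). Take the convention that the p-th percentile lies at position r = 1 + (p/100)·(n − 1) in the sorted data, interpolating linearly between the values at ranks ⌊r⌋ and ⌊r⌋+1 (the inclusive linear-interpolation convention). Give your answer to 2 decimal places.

n = 13.
r = 1 + (80/100)·(13 − 1) = 1 + 9.6 = 10.6.
Rank 10 is 3097 and rank 11 is 3199.
Interpolate: 3097 + 0.6·(3199 − 3097) = 3097 + 0.6·102 = 3158.2.

3158.20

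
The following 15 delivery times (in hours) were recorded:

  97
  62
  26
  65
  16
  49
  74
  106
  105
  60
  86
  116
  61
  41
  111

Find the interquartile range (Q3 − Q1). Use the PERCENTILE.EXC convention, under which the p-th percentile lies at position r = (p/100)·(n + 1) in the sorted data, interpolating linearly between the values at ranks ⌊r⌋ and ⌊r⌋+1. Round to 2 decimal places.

Sorted: 16, 26, 41, 49, 60, 61, 62, 65, 74, 86, 97, 105, 106, 111, 116.
n = 15.
P25: r = 4 (integer) → 49.
P75: r = 12 (integer) → 105.
Difference: 105 − 49 = 56.

56.00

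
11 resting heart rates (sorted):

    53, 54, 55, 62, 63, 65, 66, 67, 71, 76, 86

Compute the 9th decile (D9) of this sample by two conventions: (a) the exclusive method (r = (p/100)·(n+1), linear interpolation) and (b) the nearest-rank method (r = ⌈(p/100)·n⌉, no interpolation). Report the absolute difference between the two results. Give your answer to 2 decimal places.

n = 11.
(a) r = 10.8; between ranks 10 (76) and 11 (86): 84.
(b) the nearest-rank method: rank 10 → 76.
|84 − 76| = 8.

8.00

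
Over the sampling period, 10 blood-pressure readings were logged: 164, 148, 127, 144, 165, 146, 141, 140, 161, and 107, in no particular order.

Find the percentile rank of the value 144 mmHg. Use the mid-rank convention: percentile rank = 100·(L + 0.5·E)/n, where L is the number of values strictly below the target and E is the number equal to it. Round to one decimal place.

Sorted: 107, 127, 140, 141, 144, 146, 148, 161, 164, 165.
Count below 144: L = 4; count equal: E = 1; n = 10.
Percentile rank = 100·(4 + 0.5·1)/10 = 100·4.5/10 = 45.

45.0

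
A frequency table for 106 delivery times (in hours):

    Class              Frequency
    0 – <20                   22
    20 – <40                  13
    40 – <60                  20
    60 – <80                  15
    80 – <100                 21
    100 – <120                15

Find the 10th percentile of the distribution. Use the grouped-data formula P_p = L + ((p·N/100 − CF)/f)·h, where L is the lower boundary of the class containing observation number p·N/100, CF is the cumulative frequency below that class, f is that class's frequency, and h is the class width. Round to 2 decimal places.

N = 106; target position k = 10/100 · 106 = 10.6.
Cumulative frequencies: 22, 35, 55, 70, 91, 106.
Observation 10.6 falls in the class 0 – <20.
L = 0, CF = 0, f = 22, h = 20.
P10 = 0 + ((10.6 − 0)/22)·20 = 0 + 9.63636 = 9.63636.

9.64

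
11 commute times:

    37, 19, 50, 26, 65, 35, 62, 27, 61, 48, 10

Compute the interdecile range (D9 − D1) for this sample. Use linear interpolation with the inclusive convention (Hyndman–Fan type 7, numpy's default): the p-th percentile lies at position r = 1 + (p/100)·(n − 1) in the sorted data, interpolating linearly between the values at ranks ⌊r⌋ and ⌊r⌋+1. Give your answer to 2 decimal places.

Sorted: 10, 19, 26, 27, 35, 37, 48, 50, 61, 62, 65.
n = 11.
P10: r = 2 (integer) → 19.
P90: r = 10 (integer) → 62.
Difference: 62 − 19 = 43.

43.00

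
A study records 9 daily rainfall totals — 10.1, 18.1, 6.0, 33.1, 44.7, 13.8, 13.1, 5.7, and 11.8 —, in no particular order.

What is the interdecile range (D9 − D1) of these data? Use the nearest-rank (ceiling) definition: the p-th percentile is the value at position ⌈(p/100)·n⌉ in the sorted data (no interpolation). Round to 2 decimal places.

Sorted: 5.7, 6.0, 10.1, 11.8, 13.1, 13.8, 18.1, 33.1, 44.7.
n = 9.
P10: rank ⌈10/100·9⌉ = 1 → 5.7.
P90: rank ⌈90/100·9⌉ = 9 → 44.7.
Difference: 44.7 − 5.7 = 39.

39.00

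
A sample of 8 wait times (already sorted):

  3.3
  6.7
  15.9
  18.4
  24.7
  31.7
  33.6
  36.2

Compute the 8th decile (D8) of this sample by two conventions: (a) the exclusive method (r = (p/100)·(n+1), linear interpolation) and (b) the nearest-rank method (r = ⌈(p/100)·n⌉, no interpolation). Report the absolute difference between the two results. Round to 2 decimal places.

0.52

n = 8.
(a) r = 7.2; between ranks 7 (33.6) and 8 (36.2): 34.12.
(b) the nearest-rank method: rank 7 → 33.6.
|34.12 − 33.6| = 0.52.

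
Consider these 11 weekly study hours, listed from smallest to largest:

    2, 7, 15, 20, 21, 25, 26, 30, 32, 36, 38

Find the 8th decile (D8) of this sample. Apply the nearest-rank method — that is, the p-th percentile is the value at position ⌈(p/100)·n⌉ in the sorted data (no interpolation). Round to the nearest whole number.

n = 11.
Position = ⌈80/100 · 11⌉ = ⌈8.8⌉ = 9.
The value at rank 9 is 32.

32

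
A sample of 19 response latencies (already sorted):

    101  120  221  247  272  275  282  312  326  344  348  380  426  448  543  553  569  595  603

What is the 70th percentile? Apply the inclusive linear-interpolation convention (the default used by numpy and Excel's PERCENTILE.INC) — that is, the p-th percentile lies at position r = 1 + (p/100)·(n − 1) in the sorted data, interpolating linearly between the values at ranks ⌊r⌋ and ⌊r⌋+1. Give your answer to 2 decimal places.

n = 19.
r = 1 + (70/100)·(19 − 1) = 1 + 12.6 = 13.6.
Rank 13 is 426 and rank 14 is 448.
Interpolate: 426 + 0.6·(448 − 426) = 426 + 0.6·22 = 439.2.

439.20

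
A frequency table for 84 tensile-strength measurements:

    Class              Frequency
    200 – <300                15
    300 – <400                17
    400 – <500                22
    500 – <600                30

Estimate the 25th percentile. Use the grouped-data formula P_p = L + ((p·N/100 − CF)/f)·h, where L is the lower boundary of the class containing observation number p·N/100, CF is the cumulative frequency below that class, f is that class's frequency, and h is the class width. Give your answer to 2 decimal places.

335.29

N = 84; target position k = 25/100 · 84 = 21.
Cumulative frequencies: 15, 32, 54, 84.
Observation 21 falls in the class 300 – <400.
L = 300, CF = 15, f = 17, h = 100.
P25 = 300 + ((21 − 15)/17)·100 = 300 + 35.2941 = 335.294.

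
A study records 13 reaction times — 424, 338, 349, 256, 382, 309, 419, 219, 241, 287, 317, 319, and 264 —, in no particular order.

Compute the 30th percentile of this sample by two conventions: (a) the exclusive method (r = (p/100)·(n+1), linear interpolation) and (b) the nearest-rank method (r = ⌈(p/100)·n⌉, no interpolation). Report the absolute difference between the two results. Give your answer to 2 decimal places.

4.60

Sorted: 219, 241, 256, 264, 287, 309, 317, 319, 338, 349, 382, 419, 424.
n = 13.
(a) r = 4.2; between ranks 4 (264) and 5 (287): 268.6.
(b) the nearest-rank method: rank 4 → 264.
|268.6 − 264| = 4.6.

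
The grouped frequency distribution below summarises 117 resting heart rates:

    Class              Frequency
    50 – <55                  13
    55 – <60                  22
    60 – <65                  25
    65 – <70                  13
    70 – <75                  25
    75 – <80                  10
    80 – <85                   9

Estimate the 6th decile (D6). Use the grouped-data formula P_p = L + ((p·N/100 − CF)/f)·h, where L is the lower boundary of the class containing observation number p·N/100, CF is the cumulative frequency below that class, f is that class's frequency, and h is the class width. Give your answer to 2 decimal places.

N = 117; target position k = 60/100 · 117 = 70.2.
Cumulative frequencies: 13, 35, 60, 73, 98, 108, 117.
Observation 70.2 falls in the class 65 – <70.
L = 65, CF = 60, f = 13, h = 5.
P60 = 65 + ((70.2 − 60)/13)·5 = 65 + 3.92308 = 68.9231.

68.92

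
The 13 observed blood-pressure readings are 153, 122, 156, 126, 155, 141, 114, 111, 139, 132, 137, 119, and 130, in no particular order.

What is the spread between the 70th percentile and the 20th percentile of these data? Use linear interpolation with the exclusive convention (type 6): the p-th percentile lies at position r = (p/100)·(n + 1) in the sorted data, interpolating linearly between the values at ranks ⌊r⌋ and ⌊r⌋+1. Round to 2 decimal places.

Sorted: 111, 114, 119, 122, 126, 130, 132, 137, 139, 141, 153, 155, 156.
n = 13.
P20: r = 2.8; ranks 2–3 are 114, 119; interpolating gives 118.
P70: r = 9.8; ranks 9–10 are 139, 141; interpolating gives 140.6.
Difference: 140.6 − 118 = 22.6.

22.60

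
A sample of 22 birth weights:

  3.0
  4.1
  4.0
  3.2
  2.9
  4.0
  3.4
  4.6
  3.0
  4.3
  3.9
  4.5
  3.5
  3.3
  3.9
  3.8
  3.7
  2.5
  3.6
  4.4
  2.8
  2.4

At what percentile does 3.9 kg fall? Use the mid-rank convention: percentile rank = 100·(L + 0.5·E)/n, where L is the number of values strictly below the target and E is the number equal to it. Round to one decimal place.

Sorted: 2.4, 2.5, 2.8, 2.9, 3.0, 3.0, 3.2, 3.3, 3.4, 3.5, 3.6, 3.7, 3.8, 3.9, 3.9, 4.0, 4.0, 4.1, 4.3, 4.4, 4.5, 4.6.
Count below 3.9: L = 13; count equal: E = 2; n = 22.
Percentile rank = 100·(13 + 0.5·2)/22 = 100·14/22 = 63.64.

63.6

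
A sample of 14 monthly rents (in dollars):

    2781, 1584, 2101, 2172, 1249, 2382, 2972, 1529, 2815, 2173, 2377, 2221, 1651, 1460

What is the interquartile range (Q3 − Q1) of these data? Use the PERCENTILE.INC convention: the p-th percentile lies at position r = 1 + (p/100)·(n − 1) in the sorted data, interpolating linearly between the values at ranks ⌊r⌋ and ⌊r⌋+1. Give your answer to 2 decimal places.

780.00

Sorted: 1249, 1460, 1529, 1584, 1651, 2101, 2172, 2173, 2221, 2377, 2382, 2781, 2815, 2972.
n = 14.
P25: r = 4.25; ranks 4–5 are 1584, 1651; interpolating gives 1600.75.
P75: r = 10.75; ranks 10–11 are 2377, 2382; interpolating gives 2380.75.
Difference: 2380.75 − 1600.75 = 780.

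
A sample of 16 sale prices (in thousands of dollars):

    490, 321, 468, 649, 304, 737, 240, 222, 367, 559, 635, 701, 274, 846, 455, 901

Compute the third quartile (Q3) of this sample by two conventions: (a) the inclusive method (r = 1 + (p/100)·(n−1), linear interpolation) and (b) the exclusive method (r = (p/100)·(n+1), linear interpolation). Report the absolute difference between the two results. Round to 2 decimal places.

26.00

Sorted: 222, 240, 274, 304, 321, 367, 455, 468, 490, 559, 635, 649, 701, 737, 846, 901.
n = 16.
(a) r = 12.25; between ranks 12 (649) and 13 (701): 662.
(b) r = 12.75; between ranks 12 (649) and 13 (701): 688.
|662 − 688| = 26.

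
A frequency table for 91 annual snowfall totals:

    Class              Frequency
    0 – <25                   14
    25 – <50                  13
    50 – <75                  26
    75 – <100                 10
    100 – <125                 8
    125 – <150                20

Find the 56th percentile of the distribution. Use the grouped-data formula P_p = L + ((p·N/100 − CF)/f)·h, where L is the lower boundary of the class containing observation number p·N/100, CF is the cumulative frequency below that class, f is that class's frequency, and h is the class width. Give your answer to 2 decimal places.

73.04

N = 91; target position k = 56/100 · 91 = 50.96.
Cumulative frequencies: 14, 27, 53, 63, 71, 91.
Observation 50.96 falls in the class 50 – <75.
L = 50, CF = 27, f = 26, h = 25.
P56 = 50 + ((50.96 − 27)/26)·25 = 50 + 23.0385 = 73.0385.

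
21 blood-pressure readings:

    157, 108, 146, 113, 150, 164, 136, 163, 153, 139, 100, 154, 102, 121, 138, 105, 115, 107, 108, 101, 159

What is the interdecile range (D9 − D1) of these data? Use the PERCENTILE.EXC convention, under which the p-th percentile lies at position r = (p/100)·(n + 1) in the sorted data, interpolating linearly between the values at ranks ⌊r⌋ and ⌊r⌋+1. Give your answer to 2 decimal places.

61.00

Sorted: 100, 101, 102, 105, 107, 108, 108, 113, 115, 121, 136, 138, 139, 146, 150, 153, 154, 157, 159, 163, 164.
n = 21.
P10: r = 2.2; ranks 2–3 are 101, 102; interpolating gives 101.2.
P90: r = 19.8; ranks 19–20 are 159, 163; interpolating gives 162.2.
Difference: 162.2 − 101.2 = 61.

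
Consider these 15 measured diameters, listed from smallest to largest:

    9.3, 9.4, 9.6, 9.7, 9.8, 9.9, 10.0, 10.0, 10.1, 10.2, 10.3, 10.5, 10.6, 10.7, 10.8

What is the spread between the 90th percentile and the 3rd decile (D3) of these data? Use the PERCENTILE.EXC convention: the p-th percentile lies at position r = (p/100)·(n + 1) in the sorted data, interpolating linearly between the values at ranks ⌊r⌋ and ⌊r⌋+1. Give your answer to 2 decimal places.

n = 15.
P30: r = 4.8; ranks 4–5 are 9.7, 9.8; interpolating gives 9.78.
P90: r = 14.4; ranks 14–15 are 10.7, 10.8; interpolating gives 10.74.
Difference: 10.74 − 9.78 = 0.96.

0.96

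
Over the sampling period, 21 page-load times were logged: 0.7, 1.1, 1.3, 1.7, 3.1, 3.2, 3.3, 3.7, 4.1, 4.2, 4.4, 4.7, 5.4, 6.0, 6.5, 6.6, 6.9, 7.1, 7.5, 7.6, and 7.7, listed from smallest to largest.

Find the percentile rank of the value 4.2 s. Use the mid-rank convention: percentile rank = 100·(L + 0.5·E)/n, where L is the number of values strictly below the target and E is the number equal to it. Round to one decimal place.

Count below 4.2: L = 9; count equal: E = 1; n = 21.
Percentile rank = 100·(9 + 0.5·1)/21 = 100·9.5/21 = 45.24.

45.2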